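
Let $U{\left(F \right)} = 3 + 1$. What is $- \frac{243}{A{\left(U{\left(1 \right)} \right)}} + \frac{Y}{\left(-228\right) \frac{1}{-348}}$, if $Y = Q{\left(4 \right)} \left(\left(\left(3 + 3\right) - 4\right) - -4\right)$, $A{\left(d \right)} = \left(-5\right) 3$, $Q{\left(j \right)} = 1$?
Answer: $\frac{2409}{95} \approx 25.358$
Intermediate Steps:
$U{\left(F \right)} = 4$
$A{\left(d \right)} = -15$
$Y = 6$ ($Y = 1 \left(\left(\left(3 + 3\right) - 4\right) - -4\right) = 1 \left(\left(6 - 4\right) + 4\right) = 1 \left(2 + 4\right) = 1 \cdot 6 = 6$)
$- \frac{243}{A{\left(U{\left(1 \right)} \right)}} + \frac{Y}{\left(-228\right) \frac{1}{-348}} = - \frac{243}{-15} + \frac{6}{\left(-228\right) \frac{1}{-348}} = \left(-243\right) \left(- \frac{1}{15}\right) + \frac{6}{\left(-228\right) \left(- \frac{1}{348}\right)} = \frac{81}{5} + \frac{6}{\frac{19}{29}} = \frac{81}{5} + 6 \cdot \frac{29}{19} = \frac{81}{5} + \frac{174}{19} = \frac{2409}{95}$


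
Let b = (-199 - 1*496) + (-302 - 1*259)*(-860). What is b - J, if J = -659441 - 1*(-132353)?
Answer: 1008853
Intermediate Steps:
J = -527088 (J = -659441 + 132353 = -527088)
b = 481765 (b = (-199 - 496) + (-302 - 259)*(-860) = -695 - 561*(-860) = -695 + 482460 = 481765)
b - J = 481765 - 1*(-527088) = 481765 + 527088 = 1008853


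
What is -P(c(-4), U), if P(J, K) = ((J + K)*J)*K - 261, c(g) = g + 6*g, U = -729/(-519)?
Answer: -23493735/29929 ≈ -784.98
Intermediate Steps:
U = 243/173 (U = -729*(-1/519) = 243/173 ≈ 1.4046)
c(g) = 7*g
P(J, K) = -261 + J*K*(J + K) (P(J, K) = (J*(J + K))*K - 261 = J*K*(J + K) - 261 = -261 + J*K*(J + K))
-P(c(-4), U) = -(-261 + (7*(-4))*(243/173)² + 243*(7*(-4))²/173) = -(-261 - 28*59049/29929 + (243/173)*(-28)²) = -(-261 - 1653372/29929 + (243/173)*784) = -(-261 - 1653372/29929 + 190512/173) = -1*23493735/29929 = -23493735/29929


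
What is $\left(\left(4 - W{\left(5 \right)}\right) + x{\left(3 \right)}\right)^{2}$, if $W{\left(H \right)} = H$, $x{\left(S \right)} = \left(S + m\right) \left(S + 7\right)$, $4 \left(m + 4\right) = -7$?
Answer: $\frac{3249}{4} \approx 812.25$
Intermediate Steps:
$m = - \frac{23}{4}$ ($m = -4 + \frac{1}{4} \left(-7\right) = -4 - \frac{7}{4} = - \frac{23}{4} \approx -5.75$)
$x{\left(S \right)} = \left(7 + S\right) \left(- \frac{23}{4} + S\right)$ ($x{\left(S \right)} = \left(S - \frac{23}{4}\right) \left(S + 7\right) = \left(- \frac{23}{4} + S\right) \left(7 + S\right) = \left(7 + S\right) \left(- \frac{23}{4} + S\right)$)
$\left(\left(4 - W{\left(5 \right)}\right) + x{\left(3 \right)}\right)^{2} = \left(\left(4 - 5\right) + \left(- \frac{161}{4} + 3^{2} + \frac{5}{4} \cdot 3\right)\right)^{2} = \left(\left(4 - 5\right) + \left(- \frac{161}{4} + 9 + \frac{15}{4}\right)\right)^{2} = \left(-1 - \frac{55}{2}\right)^{2} = \left(- \frac{57}{2}\right)^{2} = \frac{3249}{4}$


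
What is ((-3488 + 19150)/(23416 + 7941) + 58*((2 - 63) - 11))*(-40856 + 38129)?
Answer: 357049300590/31357 ≈ 1.1387e+7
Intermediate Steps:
((-3488 + 19150)/(23416 + 7941) + 58*((2 - 63) - 11))*(-40856 + 38129) = (15662/31357 + 58*(-61 - 11))*(-2727) = (15662*(1/31357) + 58*(-72))*(-2727) = (15662/31357 - 4176)*(-2727) = -130931170/31357*(-2727) = 357049300590/31357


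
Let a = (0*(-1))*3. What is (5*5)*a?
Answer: 0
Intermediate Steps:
a = 0 (a = 0*3 = 0)
(5*5)*a = (5*5)*0 = 25*0 = 0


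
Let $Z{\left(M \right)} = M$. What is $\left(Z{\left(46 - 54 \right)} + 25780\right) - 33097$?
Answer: $-7325$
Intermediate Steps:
$\left(Z{\left(46 - 54 \right)} + 25780\right) - 33097 = \left(\left(46 - 54\right) + 25780\right) - 33097 = \left(-8 + 25780\right) - 33097 = 25772 - 33097 = -7325$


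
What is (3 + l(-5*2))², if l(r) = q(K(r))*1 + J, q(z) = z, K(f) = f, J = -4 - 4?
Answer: 225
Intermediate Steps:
J = -8
l(r) = -8 + r (l(r) = r*1 - 8 = r - 8 = -8 + r)
(3 + l(-5*2))² = (3 + (-8 - 5*2))² = (3 + (-8 - 10))² = (3 - 18)² = (-15)² = 225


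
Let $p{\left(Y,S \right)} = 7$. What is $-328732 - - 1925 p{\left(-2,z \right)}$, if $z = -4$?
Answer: $-315257$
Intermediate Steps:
$-328732 - - 1925 p{\left(-2,z \right)} = -328732 - \left(-1925\right) 7 = -328732 - -13475 = -328732 + 13475 = -315257$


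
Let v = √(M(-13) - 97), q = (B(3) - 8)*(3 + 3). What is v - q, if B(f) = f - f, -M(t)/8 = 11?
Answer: 48 + I*√185 ≈ 48.0 + 13.601*I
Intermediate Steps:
M(t) = -88 (M(t) = -8*11 = -88)
B(f) = 0
q = -48 (q = (0 - 8)*(3 + 3) = -8*6 = -48)
v = I*√185 (v = √(-88 - 97) = √(-185) = I*√185 ≈ 13.601*I)
v - q = I*√185 - 1*(-48) = I*√185 + 48 = 48 + I*√185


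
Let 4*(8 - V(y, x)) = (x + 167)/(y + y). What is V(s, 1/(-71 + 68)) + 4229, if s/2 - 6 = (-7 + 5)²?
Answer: 101663/24 ≈ 4236.0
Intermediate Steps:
s = 20 (s = 12 + 2*(-7 + 5)² = 12 + 2*(-2)² = 12 + 2*4 = 12 + 8 = 20)
V(y, x) = 8 - (167 + x)/(8*y) (V(y, x) = 8 - (x + 167)/(4*(y + y)) = 8 - (167 + x)/(4*(2*y)) = 8 - (167 + x)*1/(2*y)/4 = 8 - (167 + x)/(8*y))
V(s, 1/(-71 + 68)) + 4229 = (⅛)*(-167 - 1/(-71 + 68) + 64*20)/20 + 4229 = (⅛)*(1/20)*(-167 - 1/(-3) + 1280) + 4229 = (⅛)*(1/20)*(-167 - 1*(-⅓) + 1280) + 4229 = (⅛)*(1/20)*(-167 + ⅓ + 1280) + 4229 = (⅛)*(1/20)*(3340/3) + 4229 = 167/24 + 4229 = 101663/24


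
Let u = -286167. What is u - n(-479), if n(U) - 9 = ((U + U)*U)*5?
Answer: -2580586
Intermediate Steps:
n(U) = 9 + 10*U² (n(U) = 9 + ((U + U)*U)*5 = 9 + ((2*U)*U)*5 = 9 + (2*U²)*5 = 9 + 10*U²)
u - n(-479) = -286167 - (9 + 10*(-479)²) = -286167 - (9 + 10*229441) = -286167 - (9 + 2294410) = -286167 - 1*2294419 = -286167 - 2294419 = -2580586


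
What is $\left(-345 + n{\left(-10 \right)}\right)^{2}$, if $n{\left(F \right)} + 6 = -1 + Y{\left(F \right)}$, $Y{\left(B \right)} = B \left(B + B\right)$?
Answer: $23104$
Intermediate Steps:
$Y{\left(B \right)} = 2 B^{2}$ ($Y{\left(B \right)} = B 2 B = 2 B^{2}$)
$n{\left(F \right)} = -7 + 2 F^{2}$ ($n{\left(F \right)} = -6 + \left(-1 + 2 F^{2}\right) = -7 + 2 F^{2}$)
$\left(-345 + n{\left(-10 \right)}\right)^{2} = \left(-345 - \left(7 - 2 \left(-10\right)^{2}\right)\right)^{2} = \left(-345 + \left(-7 + 2 \cdot 100\right)\right)^{2} = \left(-345 + \left(-7 + 200\right)\right)^{2} = \left(-345 + 193\right)^{2} = \left(-152\right)^{2} = 23104$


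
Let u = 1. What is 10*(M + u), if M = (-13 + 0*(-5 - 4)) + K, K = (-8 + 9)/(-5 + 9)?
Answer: -235/2 ≈ -117.50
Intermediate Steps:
K = ¼ (K = 1/4 = 1*(¼) = ¼ ≈ 0.25000)
M = -51/4 (M = (-13 + 0*(-5 - 4)) + ¼ = (-13 + 0*(-9)) + ¼ = (-13 + 0) + ¼ = -13 + ¼ = -51/4 ≈ -12.750)
10*(M + u) = 10*(-51/4 + 1) = 10*(-47/4) = -235/2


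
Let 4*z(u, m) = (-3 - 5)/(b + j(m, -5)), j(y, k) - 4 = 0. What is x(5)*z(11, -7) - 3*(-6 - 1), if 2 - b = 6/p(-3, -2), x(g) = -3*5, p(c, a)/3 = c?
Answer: 51/2 ≈ 25.500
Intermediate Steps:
p(c, a) = 3*c
j(y, k) = 4 (j(y, k) = 4 + 0 = 4)
x(g) = -15
b = 8/3 (b = 2 - 6/(3*(-3)) = 2 - 6/(-9) = 2 - 6*(-1)/9 = 2 - 1*(-⅔) = 2 + ⅔ = 8/3 ≈ 2.6667)
z(u, m) = -3/10 (z(u, m) = ((-3 - 5)/(8/3 + 4))/4 = (-8/20/3)/4 = (-8*3/20)/4 = (¼)*(-6/5) = -3/10)
x(5)*z(11, -7) - 3*(-6 - 1) = -15*(-3/10) - 3*(-6 - 1) = 9/2 - 3*(-7) = 9/2 + 21 = 51/2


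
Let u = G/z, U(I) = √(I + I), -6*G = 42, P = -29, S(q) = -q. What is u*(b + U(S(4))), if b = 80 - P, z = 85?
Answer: -763/85 - 14*I*√2/85 ≈ -8.9765 - 0.23293*I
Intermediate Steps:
G = -7 (G = -⅙*42 = -7)
U(I) = √2*√I (U(I) = √(2*I) = √2*√I)
b = 109 (b = 80 - 1*(-29) = 80 + 29 = 109)
u = -7/85 ≈ -0.082353
u*(b + U(S(4))) = -7*(109 + √2*√(-1*4))/85 = -7*(109 + √2*√(-4))/85 = -7*(109 + √2*(2*I))/85 = -7*(109 + 2*I*√2)/85 = -763/85 - 14*I*√2/85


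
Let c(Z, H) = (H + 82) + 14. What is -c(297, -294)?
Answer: 198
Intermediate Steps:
c(Z, H) = 96 + H (c(Z, H) = (82 + H) + 14 = 96 + H)
-c(297, -294) = -(96 - 294) = -1*(-198) = 198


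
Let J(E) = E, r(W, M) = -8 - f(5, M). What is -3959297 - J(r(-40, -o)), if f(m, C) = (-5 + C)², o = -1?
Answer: -3959273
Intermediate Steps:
r(W, M) = -8 - (-5 + M)²
-3959297 - J(r(-40, -o)) = -3959297 - (-8 - (-5 - 1*(-1))²) = -3959297 - (-8 - (-5 + 1)²) = -3959297 - (-8 - 1*(-4)²) = -3959297 - (-8 - 1*16) = -3959297 - (-8 - 16) = -3959297 - 1*(-24) = -3959297 + 24 = -3959273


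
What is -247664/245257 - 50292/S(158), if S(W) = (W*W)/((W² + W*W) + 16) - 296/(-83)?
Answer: -12783718455944248/1033478416763 ≈ -12370.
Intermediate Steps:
S(W) = 296/83 + W²/(16 + 2*W²) (S(W) = W²/((W² + W²) + 16) - 296*(-1/83) = W²/(2*W² + 16) + 296/83 = W²/(16 + 2*W²) + 296/83 = 296/83 + W²/(16 + 2*W²))
-247664/245257 - 50292/S(158) = -247664/245257 - 50292*166*(8 + 158²)/(4736 + 675*158²) = -247664*1/245257 - 50292*166*(8 + 24964)/(4736 + 675*24964) = -247664/245257 - 50292*4145352/(4736 + 16850700) = -247664/245257 - 50292/((1/166)*(1/24972)*16855436) = -247664/245257 - 50292/4213859/1036338 = -247664/245257 - 50292*1036338/4213859 = -247664/245257 - 52119510696/4213859 = -12783718455944248/1033478416763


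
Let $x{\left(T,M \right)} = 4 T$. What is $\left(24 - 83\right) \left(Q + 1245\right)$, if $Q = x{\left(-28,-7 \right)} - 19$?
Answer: $-65726$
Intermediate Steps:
$Q = -131$ ($Q = 4 \left(-28\right) - 19 = -112 - 19 = -131$)
$\left(24 - 83\right) \left(Q + 1245\right) = \left(24 - 83\right) \left(-131 + 1245\right) = \left(24 - 83\right) 1114 = \left(-59\right) 1114 = -65726$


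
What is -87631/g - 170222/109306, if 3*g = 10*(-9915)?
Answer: 1976378493/1806281650 ≈ 1.0942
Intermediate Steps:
g = -33050 (g = (10*(-9915))/3 = (⅓)*(-99150) = -33050)
-87631/g - 170222/109306 = -87631/(-33050) - 170222/109306 = -87631*(-1/33050) - 170222*1/109306 = 87631/33050 - 85111/54653 = 1976378493/1806281650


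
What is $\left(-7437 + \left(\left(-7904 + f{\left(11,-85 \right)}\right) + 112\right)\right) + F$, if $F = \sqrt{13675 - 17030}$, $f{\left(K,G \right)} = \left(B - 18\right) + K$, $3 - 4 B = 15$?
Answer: $-15239 + i \sqrt{3355} \approx -15239.0 + 57.922 i$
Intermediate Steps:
$B = -3$ ($B = \frac{3}{4} - \frac{15}{4} = -3$)
$f{\left(K,G \right)} = -21 + K$ ($f{\left(K,G \right)} = \left(-3 - 18\right) + K = -21 + K$)
$F = i \sqrt{3355}$ ($F = \sqrt{13675 - 17030} = \sqrt{-3355} = i \sqrt{3355} \approx 57.922 i$)
$\left(-7437 + \left(\left(-7904 + f{\left(11,-85 \right)}\right) + 112\right)\right) + F = \left(-7437 + \left(\left(-7904 + \left(-21 + 11\right)\right) + 112\right)\right) + i \sqrt{3355} = \left(-7437 + \left(\left(-7904 - 10\right) + 112\right)\right) + i \sqrt{3355} = \left(-7437 + \left(-7914 + 112\right)\right) + i \sqrt{3355} = \left(-7437 - 7802\right) + i \sqrt{3355} = -15239 + i \sqrt{3355}$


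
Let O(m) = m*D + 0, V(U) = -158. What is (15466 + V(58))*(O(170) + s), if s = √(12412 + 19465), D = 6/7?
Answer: 15614160/7 + 15308*√31877 ≈ 4.9637e+6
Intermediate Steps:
D = 6/7 (D = 6*(⅐) = 6/7 ≈ 0.85714)
O(m) = 6*m/7 (O(m) = m*(6/7) + 0 = 6*m/7 + 0 = 6*m/7)
s = √31877 ≈ 178.54
(15466 + V(58))*(O(170) + s) = (15466 - 158)*((6/7)*170 + √31877) = 15308*(1020/7 + √31877) = 15614160/7 + 15308*√31877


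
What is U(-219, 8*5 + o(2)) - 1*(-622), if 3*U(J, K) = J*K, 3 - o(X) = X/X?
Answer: -2444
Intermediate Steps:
o(X) = 2 (o(X) = 3 - X/X = 3 - 1*1 = 3 - 1 = 2)
U(J, K) = J*K/3 (U(J, K) = (J*K)/3 = J*K/3)
U(-219, 8*5 + o(2)) - 1*(-622) = (⅓)*(-219)*(8*5 + 2) - 1*(-622) = (⅓)*(-219)*(40 + 2) + 622 = (⅓)*(-219)*42 + 622 = -3066 + 622 = -2444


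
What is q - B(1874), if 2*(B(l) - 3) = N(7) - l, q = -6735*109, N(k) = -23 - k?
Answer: -733166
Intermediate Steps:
q = -734115
B(l) = -12 - l/2 (B(l) = 3 + ((-23 - 1*7) - l)/2 = 3 + ((-23 - 7) - l)/2 = 3 + (-30 - l)/2 = 3 + (-15 - l/2) = -12 - l/2)
q - B(1874) = -734115 - (-12 - 1/2*1874) = -734115 - (-12 - 937) = -734115 - 1*(-949) = -734115 + 949 = -733166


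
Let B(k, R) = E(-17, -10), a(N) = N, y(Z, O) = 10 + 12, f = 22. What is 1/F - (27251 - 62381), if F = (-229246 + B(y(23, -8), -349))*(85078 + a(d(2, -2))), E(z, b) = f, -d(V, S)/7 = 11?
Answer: 684482377839119/19484269224 ≈ 35130.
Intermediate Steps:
d(V, S) = -77 (d(V, S) = -7*11 = -77)
E(z, b) = 22
y(Z, O) = 22
B(k, R) = 22
F = -19484269224 (F = (-229246 + 22)*(85078 - 77) = -229224*85001 = -19484269224)
1/F - (27251 - 62381) = 1/(-19484269224) - (27251 - 62381) = -1/19484269224 - 1*(-35130) = -1/19484269224 + 35130 = 684482377839119/19484269224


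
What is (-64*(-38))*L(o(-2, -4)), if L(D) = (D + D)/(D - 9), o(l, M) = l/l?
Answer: -608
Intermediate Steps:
o(l, M) = 1
L(D) = 2*D/(-9 + D) (L(D) = (2*D)/(-9 + D) = 2*D/(-9 + D))
(-64*(-38))*L(o(-2, -4)) = (-64*(-38))*(2*1/(-9 + 1)) = 2432*(2*1/(-8)) = 2432*(2*1*(-1/8)) = 2432*(-1/4) = -608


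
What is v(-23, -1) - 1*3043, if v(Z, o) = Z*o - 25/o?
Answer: -2995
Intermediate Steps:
v(Z, o) = -25/o + Z*o
v(-23, -1) - 1*3043 = (-25/(-1) - 23*(-1)) - 1*3043 = (-25*(-1) + 23) - 3043 = (25 + 23) - 3043 = 48 - 3043 = -2995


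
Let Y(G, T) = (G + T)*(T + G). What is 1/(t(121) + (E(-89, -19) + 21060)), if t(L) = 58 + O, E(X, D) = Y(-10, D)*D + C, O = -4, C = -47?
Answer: 1/5088 ≈ 0.00019654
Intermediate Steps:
Y(G, T) = (G + T)**2 (Y(G, T) = (G + T)*(G + T) = (G + T)**2)
E(X, D) = -47 + D*(-10 + D)**2 (E(X, D) = (-10 + D)**2*D - 47 = D*(-10 + D)**2 - 47 = -47 + D*(-10 + D)**2)
t(L) = 54 (t(L) = 58 - 4 = 54)
1/(t(121) + (E(-89, -19) + 21060)) = 1/(54 + ((-47 - 19*(-10 - 19)**2) + 21060)) = 1/(54 + ((-47 - 19*(-29)**2) + 21060)) = 1/(54 + ((-47 - 19*841) + 21060)) = 1/(54 + ((-47 - 15979) + 21060)) = 1/(54 + (-16026 + 21060)) = 1/(54 + 5034) = 1/5088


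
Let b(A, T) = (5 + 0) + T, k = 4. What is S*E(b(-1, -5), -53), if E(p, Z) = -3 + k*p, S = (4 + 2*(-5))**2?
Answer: -108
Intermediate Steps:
b(A, T) = 5 + T
S = 36 (S = (4 - 10)**2 = (-6)**2 = 36)
E(p, Z) = -3 + 4*p
S*E(b(-1, -5), -53) = 36*(-3 + 4*(5 - 5)) = 36*(-3 + 4*0) = 36*(-3 + 0) = 36*(-3) = -108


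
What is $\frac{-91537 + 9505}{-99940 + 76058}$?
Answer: $\frac{41016}{11941} \approx 3.4349$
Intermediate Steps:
$\frac{-91537 + 9505}{-99940 + 76058} = - \frac{82032}{-23882} = \left(-82032\right) \left(- \frac{1}{23882}\right) = \frac{41016}{11941}$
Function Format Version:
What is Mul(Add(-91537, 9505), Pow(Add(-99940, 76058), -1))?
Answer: Rational(41016, 11941) ≈ 3.4349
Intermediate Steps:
Mul(Add(-91537, 9505), Pow(Add(-99940, 76058), -1)) = Mul(-82032, Pow(-23882, -1)) = Mul(-82032, Rational(-1, 23882)) = Rational(41016, 11941)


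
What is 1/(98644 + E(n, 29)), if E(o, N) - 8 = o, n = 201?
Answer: 1/98853 ≈ 1.0116e-5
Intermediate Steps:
E(o, N) = 8 + o
1/(98644 + E(n, 29)) = 1/(98644 + (8 + 201)) = 1/(98644 + 209) = 1/98853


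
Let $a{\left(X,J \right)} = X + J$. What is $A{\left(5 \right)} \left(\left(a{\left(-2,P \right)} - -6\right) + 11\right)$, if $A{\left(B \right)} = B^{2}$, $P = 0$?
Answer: $375$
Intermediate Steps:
$a{\left(X,J \right)} = J + X$
$A{\left(5 \right)} \left(\left(a{\left(-2,P \right)} - -6\right) + 11\right) = 5^{2} \left(\left(\left(0 - 2\right) - -6\right) + 11\right) = 25 \left(\left(-2 + 6\right) + 11\right) = 25 \left(4 + 11\right) = 25 \cdot 15 = 375$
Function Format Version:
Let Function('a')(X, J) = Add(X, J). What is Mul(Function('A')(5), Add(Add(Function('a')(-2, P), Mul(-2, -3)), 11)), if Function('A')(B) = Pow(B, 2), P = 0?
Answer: 375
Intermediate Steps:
Function('a')(X, J) = Add(J, X)
Mul(Function('A')(5), Add(Add(Function('a')(-2, P), Mul(-2, -3)), 11)) = Mul(Pow(5, 2), Add(Add(Add(0, -2), Mul(-2, -3)), 11)) = Mul(25, Add(Add(-2, 6), 11)) = Mul(25, Add(4, 11)) = Mul(25, 15) = 375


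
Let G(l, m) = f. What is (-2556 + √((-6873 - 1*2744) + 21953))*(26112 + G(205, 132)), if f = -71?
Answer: -66560796 + 104164*√771 ≈ -6.3668e+7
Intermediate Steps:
G(l, m) = -71
(-2556 + √((-6873 - 1*2744) + 21953))*(26112 + G(205, 132)) = (-2556 + √((-6873 - 1*2744) + 21953))*(26112 - 71) = (-2556 + √((-6873 - 2744) + 21953))*26041 = (-2556 + √(-9617 + 21953))*26041 = (-2556 + √12336)*26041 = (-2556 + 4*√771)*26041 = -66560796 + 104164*√771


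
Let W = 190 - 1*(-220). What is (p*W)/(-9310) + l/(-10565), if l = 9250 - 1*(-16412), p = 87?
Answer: -61576677/9836015 ≈ -6.2603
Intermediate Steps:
l = 25662 (l = 9250 + 16412 = 25662)
W = 410 (W = 190 + 220 = 410)
(p*W)/(-9310) + l/(-10565) = (87*410)/(-9310) + 25662/(-10565) = 35670*(-1/9310) + 25662*(-1/10565) = -3567/931 - 25662/10565 = -61576677/9836015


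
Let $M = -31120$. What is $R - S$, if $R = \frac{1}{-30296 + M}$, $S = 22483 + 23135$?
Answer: $- \frac{2801675089}{61416} \approx -45618.0$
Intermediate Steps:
$S = 45618$
$R = - \frac{1}{61416}$ ($R = \frac{1}{-30296 - 31120} = \frac{1}{-61416} = - \frac{1}{61416} \approx -1.6282 \cdot 10^{-5}$)
$R - S = - \frac{1}{61416} - 45618 = - \frac{2801675089}{61416}$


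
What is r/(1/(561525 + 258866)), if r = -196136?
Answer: -160908209176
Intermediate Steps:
r/(1/(561525 + 258866)) = -196136/(1/(561525 + 258866)) = -196136/(1/820391) = -196136/1/820391 = -196136*820391 = -160908209176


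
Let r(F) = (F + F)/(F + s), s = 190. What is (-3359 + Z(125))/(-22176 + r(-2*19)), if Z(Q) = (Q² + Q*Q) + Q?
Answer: -3296/2609 ≈ -1.2633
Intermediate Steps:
Z(Q) = Q + 2*Q² (Z(Q) = (Q² + Q²) + Q = 2*Q² + Q = Q + 2*Q²)
r(F) = 2*F/(190 + F) (r(F) = (F + F)/(F + 190) = (2*F)/(190 + F) = 2*F/(190 + F))
(-3359 + Z(125))/(-22176 + r(-2*19)) = (-3359 + 125*(1 + 2*125))/(-22176 + 2*(-2*19)/(190 - 2*19)) = (-3359 + 125*(1 + 250))/(-22176 + 2*(-38)/(190 - 38)) = (-3359 + 125*251)/(-22176 + 2*(-38)/152) = (-3359 + 31375)/(-22176 + 2*(-38)*(1/152)) = 28016/(-22176 - ½) = 28016/(-44353/2) = 28016*(-2/44353) = -3296/2609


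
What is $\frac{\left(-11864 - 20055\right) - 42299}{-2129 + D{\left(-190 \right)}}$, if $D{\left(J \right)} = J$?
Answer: $\frac{74218}{2319} \approx 32.004$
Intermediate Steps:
$\frac{\left(-11864 - 20055\right) - 42299}{-2129 + D{\left(-190 \right)}} = \frac{\left(-11864 - 20055\right) - 42299}{-2129 - 190} = \frac{-31919 - 42299}{-2319} = \left(-74218\right) \left(- \frac{1}{2319}\right) = \frac{74218}{2319}$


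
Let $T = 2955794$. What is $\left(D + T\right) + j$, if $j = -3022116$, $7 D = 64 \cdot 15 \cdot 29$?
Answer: $- \frac{436414}{7} \approx -62345.0$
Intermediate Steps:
$D = \frac{27840}{7}$ ($D = \frac{64 \cdot 15 \cdot 29}{7} = \frac{960 \cdot 29}{7} = \frac{1}{7} \cdot 27840 = \frac{27840}{7} \approx 3977.1$)
$\left(D + T\right) + j = \left(\frac{27840}{7} + 2955794\right) - 3022116 = \frac{20718398}{7} - 3022116 = - \frac{436414}{7}$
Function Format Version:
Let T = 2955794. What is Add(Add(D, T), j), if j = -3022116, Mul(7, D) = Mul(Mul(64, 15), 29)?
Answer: Rational(-436414, 7) ≈ -62345.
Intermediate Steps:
D = Rational(27840, 7) (D = Mul(Rational(1, 7), Mul(Mul(64, 15), 29)) = Mul(Rational(1, 7), Mul(960, 29)) = Mul(Rational(1, 7), 27840) = Rational(27840, 7) ≈ 3977.1)
Add(Add(D, T), j) = Add(Add(Rational(27840, 7), 2955794), -3022116) = Add(Rational(20718398, 7), -3022116) = Rational(-436414, 7)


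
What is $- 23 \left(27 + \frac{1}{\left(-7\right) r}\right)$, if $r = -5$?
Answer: $- \frac{21758}{35} \approx -621.66$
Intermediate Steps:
$- 23 \left(27 + \frac{1}{\left(-7\right) r}\right) = - 23 \left(27 + \frac{1}{\left(-7\right) \left(-5\right)}\right) = - 23 \left(27 + \frac{1}{35}\right) = \left(-23\right) \frac{946}{35} = - \frac{21758}{35}$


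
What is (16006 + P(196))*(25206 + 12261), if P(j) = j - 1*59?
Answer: 604829781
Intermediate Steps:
P(j) = -59 + j (P(j) = j - 59 = -59 + j)
(16006 + P(196))*(25206 + 12261) = (16006 + (-59 + 196))*(25206 + 12261) = (16006 + 137)*37467 = 16143*37467 = 604829781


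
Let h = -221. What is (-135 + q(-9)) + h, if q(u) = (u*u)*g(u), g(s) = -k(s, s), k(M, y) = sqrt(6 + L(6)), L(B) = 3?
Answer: -599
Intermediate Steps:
k(M, y) = 3 (k(M, y) = sqrt(6 + 3) = sqrt(9) = 3)
g(s) = -3 (g(s) = -1*3 = -3)
q(u) = -3*u**2 (q(u) = (u*u)*(-3) = u**2*(-3) = -3*u**2)
(-135 + q(-9)) + h = (-135 - 3*(-9)**2) - 221 = (-135 - 3*81) - 221 = (-135 - 243) - 221 = -378 - 221 = -599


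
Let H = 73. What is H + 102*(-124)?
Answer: -12575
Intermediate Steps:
H + 102*(-124) = 73 + 102*(-124) = 73 - 12648 = -12575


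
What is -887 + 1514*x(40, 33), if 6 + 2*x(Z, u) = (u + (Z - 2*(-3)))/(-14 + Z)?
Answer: -81351/26 ≈ -3128.9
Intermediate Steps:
x(Z, u) = -3 + (6 + Z + u)/(2*(-14 + Z)) (x(Z, u) = -3 + ((u + (Z - 2*(-3)))/(-14 + Z))/2 = -3 + ((u + (Z + 6))/(-14 + Z))/2 = -3 + ((u + (6 + Z))/(-14 + Z))/2 = -3 + ((6 + Z + u)/(-14 + Z))/2 = -3 + (6 + Z + u)/(2*(-14 + Z)))
-887 + 1514*x(40, 33) = -887 + 1514*((90 + 33 - 5*40)/(2*(-14 + 40))) = -887 + 1514*((½)*(90 + 33 - 200)/26) = -887 + 1514*((½)*(1/26)*(-77)) = -887 + 1514*(-77/52) = -887 - 58289/26 = -81351/26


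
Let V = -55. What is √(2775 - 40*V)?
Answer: 5*√199 ≈ 70.534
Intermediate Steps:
√(2775 - 40*V) = √(2775 - 40*(-55)) = √(2775 + 2200) = √4975 = 5*√199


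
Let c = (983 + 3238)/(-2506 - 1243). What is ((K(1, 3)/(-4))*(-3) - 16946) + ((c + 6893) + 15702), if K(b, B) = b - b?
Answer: 21173880/3749 ≈ 5647.9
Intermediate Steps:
K(b, B) = 0
c = -4221/3749 (c = 4221/(-3749) = 4221*(-1/3749) = -4221/3749 ≈ -1.1259)
((K(1, 3)/(-4))*(-3) - 16946) + ((c + 6893) + 15702) = ((0/(-4))*(-3) - 16946) + ((-4221/3749 + 6893) + 15702) = ((0*(-¼))*(-3) - 16946) + (25837636/3749 + 15702) = (0*(-3) - 16946) + 84704434/3749 = (0 - 16946) + 84704434/3749 = -16946 + 84704434/3749 = 21173880/3749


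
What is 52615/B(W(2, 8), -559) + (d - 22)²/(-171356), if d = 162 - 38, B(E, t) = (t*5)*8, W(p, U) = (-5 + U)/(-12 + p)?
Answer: -462426469/191576008 ≈ -2.4138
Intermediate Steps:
W(p, U) = (-5 + U)/(-12 + p)
B(E, t) = 40*t (B(E, t) = (5*t)*8 = 40*t)
d = 124
52615/B(W(2, 8), -559) + (d - 22)²/(-171356) = 52615/((40*(-559))) + (124 - 22)²/(-171356) = 52615/(-22360) + 102²*(-1/171356) = 52615*(-1/22360) + 10404*(-1/171356) = -10523/4472 - 2601/42839 = -462426469/191576008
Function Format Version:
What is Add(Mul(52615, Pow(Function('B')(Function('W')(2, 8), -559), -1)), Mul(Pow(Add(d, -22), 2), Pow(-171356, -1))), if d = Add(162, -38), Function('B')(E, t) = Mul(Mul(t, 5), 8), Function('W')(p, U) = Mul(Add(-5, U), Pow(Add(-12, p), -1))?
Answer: Rational(-462426469, 191576008) ≈ -2.4138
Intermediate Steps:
Function('W')(p, U) = Mul(Pow(Add(-12, p), -1), Add(-5, U))
Function('B')(E, t) = Mul(40, t) (Function('B')(E, t) = Mul(Mul(5, t), 8) = Mul(40, t))
d = 124
Add(Mul(52615, Pow(Function('B')(Function('W')(2, 8), -559), -1)), Mul(Pow(Add(d, -22), 2), Pow(-171356, -1))) = Add(Mul(52615, Pow(Mul(40, -559), -1)), Mul(Pow(Add(124, -22), 2), Pow(-171356, -1))) = Add(Mul(52615, Pow(-22360, -1)), Mul(Pow(102, 2), Rational(-1, 171356))) = Add(Mul(52615, Rational(-1, 22360)), Mul(10404, Rational(-1, 171356))) = Add(Rational(-10523, 4472), Rational(-2601, 42839)) = Rational(-462426469, 191576008)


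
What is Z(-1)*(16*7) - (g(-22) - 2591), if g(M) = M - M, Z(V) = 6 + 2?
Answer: 3487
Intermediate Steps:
Z(V) = 8
g(M) = 0
Z(-1)*(16*7) - (g(-22) - 2591) = 8*(16*7) - (0 - 2591) = 8*112 - 1*(-2591) = 896 + 2591 = 3487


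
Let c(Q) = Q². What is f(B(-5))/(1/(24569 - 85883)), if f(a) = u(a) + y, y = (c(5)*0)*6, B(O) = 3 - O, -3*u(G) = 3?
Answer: 61314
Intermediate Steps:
u(G) = -1 (u(G) = -⅓*3 = -1)
y = 0 (y = (5²*0)*6 = (25*0)*6 = 0*6 = 0)
f(a) = -1 (f(a) = -1 + 0 = -1)
f(B(-5))/(1/(24569 - 85883)) = -1/(1/(24569 - 85883)) = -1/(1/(-61314)) = -1/(-1/61314) = -1*(-61314) = 61314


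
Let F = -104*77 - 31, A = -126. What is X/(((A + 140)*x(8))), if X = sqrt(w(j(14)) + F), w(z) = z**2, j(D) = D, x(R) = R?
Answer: I*sqrt(7843)/112 ≈ 0.79072*I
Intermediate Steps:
F = -8039 (F = -8008 - 31 = -8039)
X = I*sqrt(7843) (X = sqrt(14**2 - 8039) = sqrt(196 - 8039) = sqrt(-7843) = I*sqrt(7843) ≈ 88.561*I)
X/(((A + 140)*x(8))) = (I*sqrt(7843))/(((-126 + 140)*8)) = (I*sqrt(7843))/((14*8)) = (I*sqrt(7843))/112 = (I*sqrt(7843))*(1/112) = I*sqrt(7843)/112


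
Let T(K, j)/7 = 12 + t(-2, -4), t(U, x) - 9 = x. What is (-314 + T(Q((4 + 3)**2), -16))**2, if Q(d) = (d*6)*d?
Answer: 38025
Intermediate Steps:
Q(d) = 6*d**2 (Q(d) = (6*d)*d = 6*d**2)
t(U, x) = 9 + x
T(K, j) = 119 (T(K, j) = 7*(12 + (9 - 4)) = 7*(12 + 5) = 7*17 = 119)
(-314 + T(Q((4 + 3)**2), -16))**2 = (-314 + 119)**2 = (-195)**2 = 38025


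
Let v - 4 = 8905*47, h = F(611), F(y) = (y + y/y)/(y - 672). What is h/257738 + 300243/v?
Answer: 786694950751/1096712948617 ≈ 0.71732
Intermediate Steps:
F(y) = (1 + y)/(-672 + y) (F(y) = (y + 1)/(-672 + y) = (1 + y)/(-672 + y))
h = -612/61 (h = (1 + 611)/(-672 + 611) = 612/(-61) = -1/61*612 = -612/61 ≈ -10.033)
v = 418539 (v = 4 + 8905*47 = 4 + 418535 = 418539)
h/257738 + 300243/v = -612/61/257738 + 300243/418539 = -612/61*1/257738 + 300243*(1/418539) = -306/7861009 + 100081/139513 = 786694950751/1096712948617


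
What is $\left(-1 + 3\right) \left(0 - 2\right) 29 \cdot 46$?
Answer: $-5336$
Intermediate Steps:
$\left(-1 + 3\right) \left(0 - 2\right) 29 \cdot 46 = 2 \left(0 - 2\right) 29 \cdot 46 = 2 \left(-2\right) 29 \cdot 46 = \left(-4\right) 29 \cdot 46 = \left(-116\right) 46 = -5336$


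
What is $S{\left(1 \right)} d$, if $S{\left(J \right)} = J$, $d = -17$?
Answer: $-17$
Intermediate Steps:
$S{\left(1 \right)} d = 1 \left(-17\right) = -17$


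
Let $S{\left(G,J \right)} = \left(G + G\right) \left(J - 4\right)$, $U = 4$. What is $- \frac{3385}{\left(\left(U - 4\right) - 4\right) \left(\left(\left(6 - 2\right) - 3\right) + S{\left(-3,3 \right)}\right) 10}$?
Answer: $\frac{677}{56} \approx 12.089$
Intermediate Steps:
$S{\left(G,J \right)} = 2 G \left(-4 + J\right)$
$- \frac{3385}{\left(\left(U - 4\right) - 4\right) \left(\left(\left(6 - 2\right) - 3\right) + S{\left(-3,3 \right)}\right) 10} = - \frac{3385}{\left(\left(4 - 4\right) - 4\right) \left(\left(\left(6 - 2\right) - 3\right) + 2 \left(-3\right) \left(-4 + 3\right)\right) 10} = - \frac{3385}{\left(0 - 4\right) \left(\left(4 - 3\right) + 2 \left(-3\right) \left(-1\right)\right) 10} = - \frac{3385}{\left(-4\right) \left(1 + 6\right) 10} = - \frac{3385}{\left(-4\right) 7 \cdot 10} = - \frac{3385}{\left(-4\right) 70} = - \frac{3385}{-280} = \left(-3385\right) \left(- \frac{1}{280}\right) = \frac{677}{56}$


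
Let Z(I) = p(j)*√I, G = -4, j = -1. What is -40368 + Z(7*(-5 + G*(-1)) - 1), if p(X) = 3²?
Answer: -40368 + 18*I*√2 ≈ -40368.0 + 25.456*I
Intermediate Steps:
p(X) = 9
Z(I) = 9*√I
-40368 + Z(7*(-5 + G*(-1)) - 1) = -40368 + 9*√(7*(-5 - 4*(-1)) - 1) = -40368 + 9*√(7*(-5 + 4) - 1) = -40368 + 9*√(7*(-1) - 1) = -40368 + 9*√(-7 - 1) = -40368 + 9*√(-8) = -40368 + 9*(2*I*√2) = -40368 + 18*I*√2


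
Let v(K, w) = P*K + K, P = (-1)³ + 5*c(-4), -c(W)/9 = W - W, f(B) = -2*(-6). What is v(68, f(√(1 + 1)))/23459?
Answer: 0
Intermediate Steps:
f(B) = 12
c(W) = 0 (c(W) = -9*(W - W) = -9*0 = 0)
P = -1 (P = (-1)³ + 5*0 = -1 + 0 = -1)
v(K, w) = 0 (v(K, w) = -K + K = 0)
v(68, f(√(1 + 1)))/23459 = 0/23459 = 0*(1/23459) = 0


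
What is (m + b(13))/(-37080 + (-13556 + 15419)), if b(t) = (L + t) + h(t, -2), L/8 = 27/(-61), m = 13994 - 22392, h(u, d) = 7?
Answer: 511274/2148237 ≈ 0.23800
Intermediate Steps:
m = -8398
L = -216/61 (L = 8*(27/(-61)) = 8*(27*(-1/61)) = 8*(-27/61) = -216/61 ≈ -3.5410)
b(t) = 211/61 + t (b(t) = (-216/61 + t) + 7 = 211/61 + t)
(m + b(13))/(-37080 + (-13556 + 15419)) = (-8398 + (211/61 + 13))/(-37080 + (-13556 + 15419)) = (-8398 + 1004/61)/(-37080 + 1863) = -511274/61/(-35217) = -511274/61*(-1/35217) = 511274/2148237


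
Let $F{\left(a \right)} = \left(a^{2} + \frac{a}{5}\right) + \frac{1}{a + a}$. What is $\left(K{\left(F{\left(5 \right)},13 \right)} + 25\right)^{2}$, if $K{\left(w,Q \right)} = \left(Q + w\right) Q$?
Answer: $\frac{28440889}{100} \approx 2.8441 \cdot 10^{5}$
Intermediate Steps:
$F{\left(a \right)} = a^{2} + \frac{1}{2 a} + \frac{a}{5}$ ($F{\left(a \right)} = \left(a^{2} + \frac{a}{5}\right) + \frac{1}{2 a} = a^{2} + \frac{1}{2 a} + \frac{a}{5}$)
$K{\left(w,Q \right)} = Q \left(Q + w\right)$
$\left(K{\left(F{\left(5 \right)},13 \right)} + 25\right)^{2} = \left(13 \left(13 + \left(5^{2} + \frac{1}{2 \cdot 5} + \frac{1}{5} \cdot 5\right)\right) + 25\right)^{2} = \left(13 \left(13 + \left(25 + \frac{1}{2} \cdot \frac{1}{5} + 1\right)\right) + 25\right)^{2} = \left(13 \left(13 + \left(25 + \frac{1}{10} + 1\right)\right) + 25\right)^{2} = \left(13 \left(13 + \frac{261}{10}\right) + 25\right)^{2} = \left(13 \cdot \frac{391}{10} + 25\right)^{2} = \left(\frac{5083}{10} + 25\right)^{2} = \left(\frac{5333}{10}\right)^{2} = \frac{28440889}{100}$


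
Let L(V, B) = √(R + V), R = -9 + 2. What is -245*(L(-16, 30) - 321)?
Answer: 78645 - 245*I*√23 ≈ 78645.0 - 1175.0*I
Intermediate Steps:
R = -7
L(V, B) = √(-7 + V)
-245*(L(-16, 30) - 321) = -245*(√(-7 - 16) - 321) = -245*(√(-23) - 321) = -245*(I*√23 - 321) = -245*(-321 + I*√23) = 78645 - 245*I*√23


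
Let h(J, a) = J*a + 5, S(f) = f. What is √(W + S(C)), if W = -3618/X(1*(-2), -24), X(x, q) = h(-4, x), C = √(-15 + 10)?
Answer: √(-47034 + 169*I*√5)/13 ≈ 0.067018 + 16.683*I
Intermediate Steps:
C = I*√5 (C = √(-5) = I*√5 ≈ 2.2361*I)
h(J, a) = 5 + J*a
X(x, q) = 5 - 4*x
W = -3618/13 (W = -3618/(5 - 4*(-2)) = -3618/(5 + 8) = -3618/13 ≈ -278.31)
√(W + S(C)) = √(-3618/13 + I*√5)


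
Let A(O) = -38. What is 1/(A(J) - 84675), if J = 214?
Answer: -1/84713 ≈ -1.1805e-5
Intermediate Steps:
1/(A(J) - 84675) = 1/(-38 - 84675) = 1/(-84713) = -1/84713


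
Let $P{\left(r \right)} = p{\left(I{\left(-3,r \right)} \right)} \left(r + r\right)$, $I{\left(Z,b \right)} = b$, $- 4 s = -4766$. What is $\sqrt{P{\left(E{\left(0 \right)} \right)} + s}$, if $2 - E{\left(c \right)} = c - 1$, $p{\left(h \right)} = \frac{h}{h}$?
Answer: $\frac{\sqrt{4790}}{2} \approx 34.605$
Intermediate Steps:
$s = \frac{2383}{2}$ ($s = \left(- \frac{1}{4}\right) \left(-4766\right) = \frac{2383}{2} \approx 1191.5$)
$p{\left(h \right)} = 1$
$E{\left(c \right)} = 3 - c$ ($E{\left(c \right)} = 2 - \left(c - 1\right) = 2 - \left(-1 + c\right) = 3 - c$)
$P{\left(r \right)} = 2 r$ ($P{\left(r \right)} = 1 \left(r + r\right) = 1 \cdot 2 r = 2 r$)
$\sqrt{P{\left(E{\left(0 \right)} \right)} + s} = \sqrt{2 \left(3 - 0\right) + \frac{2383}{2}} = \sqrt{2 \left(3 + 0\right) + \frac{2383}{2}} = \sqrt{2 \cdot 3 + \frac{2383}{2}} = \sqrt{6 + \frac{2383}{2}} = \sqrt{\frac{2395}{2}} = \frac{\sqrt{4790}}{2}$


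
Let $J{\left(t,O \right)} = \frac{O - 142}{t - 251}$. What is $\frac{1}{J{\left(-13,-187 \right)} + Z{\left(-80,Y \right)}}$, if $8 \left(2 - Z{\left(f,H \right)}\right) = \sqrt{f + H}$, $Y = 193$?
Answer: $\frac{28281}{76424} + \frac{1089 \sqrt{113}}{76424} \approx 0.52153$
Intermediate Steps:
$J{\left(t,O \right)} = \frac{-142 + O}{-251 + t}$
$Z{\left(f,H \right)} = 2 - \frac{\sqrt{H + f}}{8}$ ($Z{\left(f,H \right)} = 2 - \frac{\sqrt{f + H}}{8} = 2 - \frac{\sqrt{H + f}}{8}$)
$\frac{1}{J{\left(-13,-187 \right)} + Z{\left(-80,Y \right)}} = \frac{1}{\frac{-142 - 187}{-251 - 13} + \left(2 - \frac{\sqrt{193 - 80}}{8}\right)} = \frac{1}{\frac{1}{-264} \left(-329\right) + \left(2 - \frac{\sqrt{113}}{8}\right)} = \frac{1}{\left(- \frac{1}{264}\right) \left(-329\right) + \left(2 - \frac{\sqrt{113}}{8}\right)} = \frac{1}{\frac{329}{264} + \left(2 - \frac{\sqrt{113}}{8}\right)} = \frac{1}{\frac{857}{264} - \frac{\sqrt{113}}{8}}$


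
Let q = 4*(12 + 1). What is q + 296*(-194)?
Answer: -57372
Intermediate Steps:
q = 52 (q = 4*13 = 52)
q + 296*(-194) = 52 + 296*(-194) = 52 - 57424 = -57372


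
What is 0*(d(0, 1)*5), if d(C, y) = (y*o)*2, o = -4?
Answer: 0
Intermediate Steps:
d(C, y) = -8*y (d(C, y) = (y*(-4))*2 = -4*y*2 = -8*y)
0*(d(0, 1)*5) = 0*(-8*1*5) = 0*(-8*5) = 0*(-40) = 0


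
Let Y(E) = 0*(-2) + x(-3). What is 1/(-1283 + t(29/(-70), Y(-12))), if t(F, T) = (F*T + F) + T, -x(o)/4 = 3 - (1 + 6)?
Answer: -70/89183 ≈ -0.00078490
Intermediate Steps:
x(o) = 16 (x(o) = -4*(3 - (1 + 6)) = -4*(3 - 1*7) = -4*(3 - 7) = -4*(-4) = 16)
Y(E) = 16 (Y(E) = 0*(-2) + 16 = 0 + 16 = 16)
t(F, T) = F + T + F*T (t(F, T) = (F + F*T) + T = F + T + F*T)
1/(-1283 + t(29/(-70), Y(-12))) = 1/(-1283 + (29/(-70) + 16 + (29/(-70))*16)) = 1/(-1283 + (29*(-1/70) + 16 + (29*(-1/70))*16)) = 1/(-1283 + (-29/70 + 16 - 29/70*16)) = 1/(-1283 + (-29/70 + 16 - 232/35)) = 1/(-1283 + 627/70) = 1/(-89183/70) = -70/89183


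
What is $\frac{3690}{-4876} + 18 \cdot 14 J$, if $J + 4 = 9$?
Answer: $\frac{3070035}{2438} \approx 1259.2$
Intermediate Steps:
$J = 5$ ($J = -4 + 9 = 5$)
$\frac{3690}{-4876} + 18 \cdot 14 J = \frac{3690}{-4876} + 18 \cdot 14 \cdot 5 = 3690 \left(- \frac{1}{4876}\right) + 252 \cdot 5 = - \frac{1845}{2438} + 1260 = \frac{3070035}{2438}$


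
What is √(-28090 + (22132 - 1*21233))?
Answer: I*√27191 ≈ 164.9*I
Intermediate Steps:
√(-28090 + (22132 - 1*21233)) = √(-28090 + (22132 - 21233)) = √(-28090 + 899) = √(-27191) = I*√27191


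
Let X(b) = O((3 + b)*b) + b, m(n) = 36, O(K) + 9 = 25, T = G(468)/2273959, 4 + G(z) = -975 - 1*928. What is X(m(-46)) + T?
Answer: 118243961/2273959 ≈ 51.999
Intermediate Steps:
G(z) = -1907 (G(z) = -4 + (-975 - 1*928) = -4 + (-975 - 928) = -4 - 1903 = -1907)
T = -1907/2273959 ≈ -0.00083863
O(K) = 16 (O(K) = -9 + 25 = 16)
X(b) = 16 + b
X(m(-46)) + T = (16 + 36) - 1907/2273959 = 52 - 1907/2273959 = 118243961/2273959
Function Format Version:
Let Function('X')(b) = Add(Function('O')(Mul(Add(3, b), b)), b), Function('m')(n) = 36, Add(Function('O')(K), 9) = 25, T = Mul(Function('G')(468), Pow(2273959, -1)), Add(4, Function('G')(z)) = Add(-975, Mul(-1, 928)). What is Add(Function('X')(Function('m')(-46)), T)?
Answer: Rational(118243961, 2273959) ≈ 51.999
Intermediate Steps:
Function('G')(z) = -1907 (Function('G')(z) = Add(-4, Add(-975, Mul(-1, 928))) = Add(-4, Add(-975, -928)) = Add(-4, -1903) = -1907)
T = Rational(-1907, 2273959) (T = Mul(-1907, Pow(2273959, -1)) = Mul(-1907, Rational(1, 2273959)) = Rational(-1907, 2273959) ≈ -0.00083863)
Function('O')(K) = 16 (Function('O')(K) = Add(-9, 25) = 16)
Function('X')(b) = Add(16, b)
Add(Function('X')(Function('m')(-46)), T) = Add(Add(16, 36), Rational(-1907, 2273959)) = Add(52, Rational(-1907, 2273959)) = Rational(118243961, 2273959)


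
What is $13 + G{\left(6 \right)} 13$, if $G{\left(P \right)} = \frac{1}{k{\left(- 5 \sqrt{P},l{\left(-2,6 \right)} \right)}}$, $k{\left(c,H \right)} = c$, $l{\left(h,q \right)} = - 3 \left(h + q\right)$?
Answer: $13 - \frac{13 \sqrt{6}}{30} \approx 11.939$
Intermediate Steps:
$l{\left(h,q \right)} = - 3 h - 3 q$
$G{\left(P \right)} = - \frac{1}{5 \sqrt{P}}$ ($G{\left(P \right)} = \frac{1}{\left(-5\right) \sqrt{P}} = - \frac{1}{5 \sqrt{P}}$)
$13 + G{\left(6 \right)} 13 = 13 + - \frac{1}{5 \sqrt{6}} \cdot 13 = 13 + - \frac{\frac{1}{6} \sqrt{6}}{5} \cdot 13 = 13 + - \frac{\sqrt{6}}{30} \cdot 13 = 13 - \frac{13 \sqrt{6}}{30}$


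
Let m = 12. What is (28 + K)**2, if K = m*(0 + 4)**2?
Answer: 48400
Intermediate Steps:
K = 192 (K = 12*(0 + 4)**2 = 12*4**2 = 12*16 = 192)
(28 + K)**2 = (28 + 192)**2 = 220**2 = 48400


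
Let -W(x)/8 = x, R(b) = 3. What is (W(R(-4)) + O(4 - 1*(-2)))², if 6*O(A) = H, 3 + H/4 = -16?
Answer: 12100/9 ≈ 1344.4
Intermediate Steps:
H = -76 (H = -12 + 4*(-16) = -12 - 64 = -76)
O(A) = -38/3 (O(A) = (⅙)*(-76) = -38/3)
W(x) = -8*x
(W(R(-4)) + O(4 - 1*(-2)))² = (-8*3 - 38/3)² = (-24 - 38/3)² = (-110/3)² = 12100/9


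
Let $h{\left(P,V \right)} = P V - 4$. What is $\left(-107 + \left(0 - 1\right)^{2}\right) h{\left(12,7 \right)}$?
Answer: $-8480$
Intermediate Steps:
$h{\left(P,V \right)} = -4 + P V$
$\left(-107 + \left(0 - 1\right)^{2}\right) h{\left(12,7 \right)} = \left(-107 + \left(0 - 1\right)^{2}\right) \left(-4 + 12 \cdot 7\right) = \left(-107 + \left(-1\right)^{2}\right) \left(-4 + 84\right) = \left(-107 + 1\right) 80 = \left(-106\right) 80 = -8480$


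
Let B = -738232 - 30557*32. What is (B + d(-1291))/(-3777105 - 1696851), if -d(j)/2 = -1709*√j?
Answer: 429014/1368489 - 1709*I*√1291/2736978 ≈ 0.31349 - 0.022435*I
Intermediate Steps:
d(j) = 3418*√j (d(j) = -(-3418)*√j = 3418*√j)
B = -1716056 (B = -738232 - 1*977824 = -738232 - 977824 = -1716056)
(B + d(-1291))/(-3777105 - 1696851) = (-1716056 + 3418*√(-1291))/(-3777105 - 1696851) = (-1716056 + 3418*(I*√1291))/(-5473956) = (-1716056 + 3418*I*√1291)*(-1/5473956) = 429014/1368489 - 1709*I*√1291/2736978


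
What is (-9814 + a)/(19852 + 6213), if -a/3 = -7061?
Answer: 11369/26065 ≈ 0.43618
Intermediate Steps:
a = 21183 (a = -3*(-7061) = 21183)
(-9814 + a)/(19852 + 6213) = (-9814 + 21183)/(19852 + 6213) = 11369/26065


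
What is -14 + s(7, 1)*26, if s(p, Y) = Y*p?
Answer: 168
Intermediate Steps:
-14 + s(7, 1)*26 = -14 + (1*7)*26 = -14 + 7*26 = -14 + 182 = 168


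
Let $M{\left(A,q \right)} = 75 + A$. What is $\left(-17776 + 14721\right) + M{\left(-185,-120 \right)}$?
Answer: $-3165$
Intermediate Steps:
$\left(-17776 + 14721\right) + M{\left(-185,-120 \right)} = \left(-17776 + 14721\right) + \left(75 - 185\right) = -3055 - 110 = -3165$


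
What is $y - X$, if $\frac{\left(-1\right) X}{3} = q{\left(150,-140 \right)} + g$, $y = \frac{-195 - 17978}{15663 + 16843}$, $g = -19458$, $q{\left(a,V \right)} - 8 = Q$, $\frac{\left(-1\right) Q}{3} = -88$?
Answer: $- \frac{1870998521}{32506} \approx -57559.0$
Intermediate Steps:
$Q = 264$ ($Q = \left(-3\right) \left(-88\right) = 264$)
$q{\left(a,V \right)} = 272$ ($q{\left(a,V \right)} = 8 + 264 = 272$)
$y = - \frac{18173}{32506} \approx -0.55907$
$X = 57558$ ($X = - 3 \left(272 - 19458\right) = \left(-3\right) \left(-19186\right) = 57558$)
$y - X = - \frac{18173}{32506} - 57558 = - \frac{1870998521}{32506}$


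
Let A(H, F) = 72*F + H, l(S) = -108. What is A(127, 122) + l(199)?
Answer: 8803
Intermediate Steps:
A(H, F) = H + 72*F
A(127, 122) + l(199) = (127 + 72*122) - 108 = (127 + 8784) - 108 = 8911 - 108 = 8803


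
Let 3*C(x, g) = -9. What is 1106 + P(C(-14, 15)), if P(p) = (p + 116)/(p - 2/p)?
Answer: 7403/7 ≈ 1057.6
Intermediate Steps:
C(x, g) = -3 (C(x, g) = (1/3)*(-9) = -3)
P(p) = (116 + p)/(p - 2/p)
1106 + P(C(-14, 15)) = 1106 - 3*(116 - 3)/(-2 + (-3)**2) = 1106 - 3*113/(-2 + 9) = 1106 - 3*113/7 = 1106 - 3*1/7*113 = 1106 - 339/7 = 7403/7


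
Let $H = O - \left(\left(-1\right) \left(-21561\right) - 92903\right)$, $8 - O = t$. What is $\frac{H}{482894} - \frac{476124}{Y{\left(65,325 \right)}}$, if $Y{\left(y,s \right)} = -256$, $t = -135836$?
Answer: $\frac{28746307809}{15452608} \approx 1860.3$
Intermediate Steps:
$O = 135844$ ($O = 8 - -135836 = 8 + 135836 = 135844$)
$H = 207186$ ($H = 135844 - \left(\left(-1\right) \left(-21561\right) - 92903\right) = 135844 - \left(21561 - 92903\right) = 135844 - -71342 = 135844 + 71342 = 207186$)
$\frac{H}{482894} - \frac{476124}{Y{\left(65,325 \right)}} = \frac{207186}{482894} - \frac{476124}{-256} = 207186 \cdot \frac{1}{482894} - - \frac{119031}{64} = \frac{103593}{241447} + \frac{119031}{64} = \frac{28746307809}{15452608}$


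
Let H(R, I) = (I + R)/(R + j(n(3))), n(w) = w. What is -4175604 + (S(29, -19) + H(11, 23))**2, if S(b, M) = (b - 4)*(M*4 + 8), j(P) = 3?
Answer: -63398907/49 ≈ -1.2939e+6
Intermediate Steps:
S(b, M) = (-4 + b)*(8 + 4*M) (S(b, M) = (-4 + b)*(4*M + 8) = (-4 + b)*(8 + 4*M))
H(R, I) = (I + R)/(3 + R) (H(R, I) = (I + R)/(R + 3) = (I + R)/(3 + R))
-4175604 + (S(29, -19) + H(11, 23))**2 = -4175604 + ((-32 - 16*(-19) + 8*29 + 4*(-19)*29) + (23 + 11)/(3 + 11))**2 = -4175604 + ((-32 + 304 + 232 - 2204) + 34/14)**2 = -4175604 + (-1700 + (1/14)*34)**2 = -4175604 + (-1700 + 17/7)**2 = -4175604 + (-11883/7)**2 = -4175604 + 141205689/49 = -63398907/49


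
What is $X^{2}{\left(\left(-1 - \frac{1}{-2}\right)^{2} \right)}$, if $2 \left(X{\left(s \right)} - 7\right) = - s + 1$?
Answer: $\frac{3481}{64} \approx 54.391$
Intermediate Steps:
$X{\left(s \right)} = \frac{15}{2} - \frac{s}{2}$ ($X{\left(s \right)} = 7 + \frac{- s + 1}{2} = 7 + \frac{1 - s}{2} = 7 - \left(- \frac{1}{2} + \frac{s}{2}\right) = \frac{15}{2} - \frac{s}{2}$)
$X^{2}{\left(\left(-1 - \frac{1}{-2}\right)^{2} \right)} = \left(\frac{15}{2} - \frac{\left(-1 - \frac{1}{-2}\right)^{2}}{2}\right)^{2} = \left(\frac{15}{2} - \frac{\left(-1 - - \frac{1}{2}\right)^{2}}{2}\right)^{2} = \left(\frac{15}{2} - \frac{\left(-1 + \frac{1}{2}\right)^{2}}{2}\right)^{2} = \left(\frac{15}{2} - \frac{\left(- \frac{1}{2}\right)^{2}}{2}\right)^{2} = \left(\frac{15}{2} - \frac{1}{8}\right)^{2} = \left(\frac{59}{8}\right)^{2} = \frac{3481}{64}$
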